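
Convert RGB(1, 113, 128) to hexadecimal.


R = 1 → 01 (hex)
G = 113 → 71 (hex)
B = 128 → 80 (hex)
Hex = #017180


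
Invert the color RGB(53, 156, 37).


Invert: (255-R, 255-G, 255-B)
R: 255-53 = 202
G: 255-156 = 99
B: 255-37 = 218
= RGB(202, 99, 218)


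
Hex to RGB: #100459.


10 → 16 (R)
04 → 4 (G)
59 → 89 (B)
= RGB(16, 4, 89)


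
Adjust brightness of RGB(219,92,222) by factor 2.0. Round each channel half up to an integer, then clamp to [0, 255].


Multiply each channel by 2.0, round half up, clamp to [0, 255]
R: 219×2.0 = 438 → clamp → 255
G: 92×2.0 = 184
B: 222×2.0 = 444 → clamp → 255
= RGB(255, 184, 255)


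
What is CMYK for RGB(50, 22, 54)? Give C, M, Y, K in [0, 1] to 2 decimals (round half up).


R'=50/255≈0.1961, G'=22/255≈0.0863, B'=54/255≈0.2118
K = 1 - max(R',G',B') = 1 - 54/255 = 201/255 = 0.78823… → 0.79
(1-R'-K)/(1-K) simplifies to (max-R)/max with max = 54:
C = (54-50)/54 = 4/54 = 0.07407… → 0.07
M = (54-22)/54 = 32/54 = 0.59259… → 0.59
Y = (54-54)/54 = 0/54 = 0 → 0.00
= CMYK(0.07, 0.59, 0.00, 0.79)


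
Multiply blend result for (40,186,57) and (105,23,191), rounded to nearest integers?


Multiply: C = A×B/255, rounded to nearest integer
R: 40×105/255 = 4200/255 ≈ 16.471 → 16
G: 186×23/255 = 4278/255 ≈ 16.776 → 17
B: 57×191/255 = 10887/255 ≈ 42.694 → 43
= RGB(16, 17, 43)


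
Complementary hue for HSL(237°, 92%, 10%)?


Complement = opposite side of color wheel = hue + 180°
H' = (237 + 180) mod 360 = 57°
S and L unchanged.
= HSL(57°, 92%, 10%)


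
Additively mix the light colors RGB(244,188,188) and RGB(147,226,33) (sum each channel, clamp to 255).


Additive: each channel = min(255, C₁+C₂)
R: 244+147 = 391 → 255
G: 188+226 = 414 → 255
B: 188+33 = 221 → 221
= RGB(255, 255, 221)


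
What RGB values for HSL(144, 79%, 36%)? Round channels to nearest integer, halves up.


H=144°, S=0.79, L=0.36
C = (1-|2L-1|)×S = (1-|-0.28|)×0.79 = 0.5688
H' = H/60 = 144/60 ≈ 2.4000; X = C×(1-|H' mod 2 - 1|) = 0.22752
m = L - C/2 = 0.36 - 0.2844 = 0.0756
Sector ⌊H'⌋ = 2 → (R',G',B') = (0.0, 0.5688, 0.22752)
RGB = ((R'+m)×255, (G'+m)×255, (B'+m)×255) = (19.278, 164.322, 77.2956)
Round half up → RGB(19, 164, 77)


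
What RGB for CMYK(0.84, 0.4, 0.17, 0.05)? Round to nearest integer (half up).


R = 255 × (1-C) × (1-K) = 255 × 0.16 × 0.95 = 38.76 → 39
G = 255 × (1-M) × (1-K) = 255 × 0.60 × 0.95 = 145.35 → 145
B = 255 × (1-Y) × (1-K) = 255 × 0.83 × 0.95 = 201.0675 → 201
= RGB(39, 145, 201)


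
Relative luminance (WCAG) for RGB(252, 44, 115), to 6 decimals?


Linearize each channel (sRGB transfer function): c = v/255; c_lin = c/12.92 if c ≤ 0.04045, else ((c+0.055)/1.055)^2.4
  R: 252/255 ≈ 0.988235 > 0.04045 → ((0.988235+0.055)/1.055)^2.4 ≈ 0.973445
  G: 44/255 ≈ 0.172549 > 0.04045 → ((0.172549+0.055)/1.055)^2.4 ≈ 0.025187
  B: 115/255 ≈ 0.450980 > 0.04045 → ((0.450980+0.055)/1.055)^2.4 ≈ 0.171441
R_lin = 0.973445, G_lin = 0.025187, B_lin = 0.171441
L = 0.2126×R + 0.7152×G + 0.0722×B
L = 0.2126×0.973445 + 0.7152×0.025187 + 0.0722×0.171441
L ≈ 0.237346


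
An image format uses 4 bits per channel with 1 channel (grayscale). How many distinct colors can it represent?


Total bits = 4 bits/channel × 1 channels = 4 bits
Distinct colors = 2^4
= 16 colors


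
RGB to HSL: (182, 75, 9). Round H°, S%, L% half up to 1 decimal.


Normalize: R'=182/255≈0.7137, G'=75/255≈0.2941, B'=9/255≈0.0353
Max=182/255, Min=9/255, Δ=Max-Min=173/255
L = (Max+Min)/2 = (182+9)/510 = 191/510 = 0.37450… → L = 37.5%
L ≤ 0.5 → S = Δ/(Max+Min) = 173/(182+9) = 173/191 = 0.90575… → S = 90.6%
(the 1/255 factors cancel in S and H, so raw channel differences can be used)
Max is R' → H = 60 × (((G-B)/Δ) mod 6) = 60 × (((75-9)/173) mod 6)
  66/173 = 0.3815…
  H = 60 × 0.3815… = 22.890…° → H = 22.9°
= HSL(22.9°, 90.6%, 37.5%)


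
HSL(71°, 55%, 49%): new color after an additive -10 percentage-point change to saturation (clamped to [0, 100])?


Original S = 55%
Adjustment = -10 percentage points
New S = 55 + (-10) = 45
Clamp to [0, 100] → 45
= HSL(71°, 45%, 49%)


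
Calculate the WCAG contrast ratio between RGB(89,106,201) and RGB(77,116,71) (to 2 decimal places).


Linearize each sRGB channel c=v/255: c/12.92 if c ≤ 0.04045 else ((c+0.055)/1.055)^2.4
L = 0.2126×R_lin + 0.7152×G_lin + 0.0722×B_lin
Color 1 (89,106,201):
  R=89: 89/255≈0.3490 > 0.04045 → ((0.3490+0.055)/1.055)^2.4 ≈ 0.09990
  G=106: 106/255≈0.4157 > 0.04045 → ((0.4157+0.055)/1.055)^2.4 ≈ 0.14413
  B=201: 201/255≈0.7882 > 0.04045 → ((0.7882+0.055)/1.055)^2.4 ≈ 0.58408
  L1 = 0.2126×0.09990 + 0.7152×0.14413 + 0.0722×0.58408 ≈ 0.16649
Color 2 (77,116,71):
  R=77: 77/255≈0.3020 > 0.04045 → ((0.3020+0.055)/1.055)^2.4 ≈ 0.07421
  G=116: 116/255≈0.4549 > 0.04045 → ((0.4549+0.055)/1.055)^2.4 ≈ 0.17465
  B=71: 71/255≈0.2784 > 0.04045 → ((0.2784+0.055)/1.055)^2.4 ≈ 0.06301
  L2 = 0.2126×0.07421 + 0.7152×0.17465 + 0.0722×0.06301 ≈ 0.14523
Lighter = 0.16649, Darker = 0.14523
Ratio = (L_lighter + 0.05) / (L_darker + 0.05)
Ratio = (0.16649 + 0.05) / (0.14523 + 0.05) = 0.21649 / 0.19523 ≈ 1.1089
Ratio ≈ 1.11:1


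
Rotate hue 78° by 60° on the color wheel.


New hue = (H + rotation) mod 360
New hue = (78 + 60) mod 360
= 138 mod 360
= 138°


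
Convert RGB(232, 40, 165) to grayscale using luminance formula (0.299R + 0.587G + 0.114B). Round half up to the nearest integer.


Gray = 0.299×R + 0.587×G + 0.114×B
Gray = 0.299×232 + 0.587×40 + 0.114×165
Gray = 69.368 + 23.480 + 18.810
Gray = 111.658 → round half up → 112
Gray = 112


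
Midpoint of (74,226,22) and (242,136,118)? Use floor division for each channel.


Midpoint: each channel = ⌊(C₁+C₂)/2⌋
R: ⌊(74+242)/2⌋ = 158
G: ⌊(226+136)/2⌋ = 181
B: ⌊(22+118)/2⌋ = 70
= RGB(158, 181, 70)


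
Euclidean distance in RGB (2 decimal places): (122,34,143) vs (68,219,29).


d = √[(R₁-R₂)² + (G₁-G₂)² + (B₁-B₂)²]
d = √[(122-68)² + (34-219)² + (143-29)²]
d = √[2916 + 34225 + 12996]
d = √50137
d ≈ 223.91


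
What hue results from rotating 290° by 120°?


New hue = (H + rotation) mod 360
New hue = (290 + 120) mod 360
= 410 mod 360
= 50°


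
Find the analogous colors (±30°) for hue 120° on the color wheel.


Base hue: 120°
Left analog: (120 - 30) mod 360 = 90°
Right analog: (120 + 30) mod 360 = 150°
Analogous hues = 90° and 150°


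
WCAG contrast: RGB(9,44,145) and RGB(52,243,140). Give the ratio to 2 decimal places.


Linearize each sRGB channel c=v/255: c/12.92 if c ≤ 0.04045 else ((c+0.055)/1.055)^2.4
L = 0.2126×R_lin + 0.7152×G_lin + 0.0722×B_lin
Color 1 (9,44,145):
  R=9: 9/255≈0.0353 ≤ 0.04045 → 0.0353/12.92 ≈ 0.00273
  G=44: 44/255≈0.1725 > 0.04045 → ((0.1725+0.055)/1.055)^2.4 ≈ 0.02519
  B=145: 145/255≈0.5686 > 0.04045 → ((0.5686+0.055)/1.055)^2.4 ≈ 0.28315
  L1 = 0.2126×0.00273 + 0.7152×0.02519 + 0.0722×0.28315 ≈ 0.03904
Color 2 (52,243,140):
  R=52: 52/255≈0.2039 > 0.04045 → ((0.2039+0.055)/1.055)^2.4 ≈ 0.03434
  G=243: 243/255≈0.9529 > 0.04045 → ((0.9529+0.055)/1.055)^2.4 ≈ 0.89627
  B=140: 140/255≈0.5490 > 0.04045 → ((0.5490+0.055)/1.055)^2.4 ≈ 0.26225
  L2 = 0.2126×0.03434 + 0.7152×0.89627 + 0.0722×0.26225 ≈ 0.66725
Lighter = 0.66725, Darker = 0.03904
Ratio = (L_lighter + 0.05) / (L_darker + 0.05)
Ratio = (0.66725 + 0.05) / (0.03904 + 0.05) = 0.71725 / 0.08904 ≈ 8.0555
Ratio ≈ 8.06:1


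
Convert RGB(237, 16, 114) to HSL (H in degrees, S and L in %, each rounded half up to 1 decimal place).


Normalize: R'=237/255≈0.9294, G'=16/255≈0.0627, B'=114/255≈0.4471
Max=237/255, Min=16/255, Δ=Max-Min=221/255
L = (Max+Min)/2 = (237+16)/510 = 253/510 = 0.49607… → L = 49.6%
L ≤ 0.5 → S = Δ/(Max+Min) = 221/(237+16) = 221/253 = 0.87351… → S = 87.4%
(the 1/255 factors cancel in S and H, so raw channel differences can be used)
Max is R' → H = 60 × (((G-B)/Δ) mod 6) = 60 × (((16-114)/221) mod 6)
  (-98)/221 = -0.4434…; negative, so add 6 → 5.5565…
  H = 60 × 5.5565… = 333.393…° → H = 333.4°
= HSL(333.4°, 87.4%, 49.6%)


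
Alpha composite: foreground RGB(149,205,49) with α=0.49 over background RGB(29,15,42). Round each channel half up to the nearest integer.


C = α×F + (1-α)×B, with 1-α = 0.51
R: 0.49×149 + 0.51×29 = 73.01 + 14.79 = 87.80 → 88
G: 0.49×205 + 0.51×15 = 100.45 + 7.65 = 108.10 → 108
B: 0.49×49 + 0.51×42 = 24.01 + 21.42 = 45.43 → 45
= RGB(88, 108, 45)


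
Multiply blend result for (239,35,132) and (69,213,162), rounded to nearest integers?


Multiply: C = A×B/255, rounded to nearest integer
R: 239×69/255 = 16491/255 ≈ 64.671 → 65
G: 35×213/255 = 7455/255 ≈ 29.235 → 29
B: 132×162/255 = 21384/255 ≈ 83.859 → 84
= RGB(65, 29, 84)


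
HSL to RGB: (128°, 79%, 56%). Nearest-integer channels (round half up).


H=128°, S=0.79, L=0.56
C = (1-|2L-1|)×S = (1-|0.12|)×0.79 = 0.6952
H' = H/60 = 128/60 ≈ 2.1333; X = C×(1-|H' mod 2 - 1|) ≈ 0.0927
m = L - C/2 = 0.56 - 0.3476 = 0.2124
Sector ⌊H'⌋ = 2 → (R',G',B') = (0.0, 0.6952, ≈0.0927)
RGB = ((R'+m)×255, (G'+m)×255, (B'+m)×255) = (54.162, 231.438, 77.7988)
Round half up → RGB(54, 231, 78)


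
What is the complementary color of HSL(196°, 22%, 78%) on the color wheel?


Complement = opposite side of color wheel = hue + 180°
H' = (196 + 180) mod 360 = 16°
S and L unchanged.
= HSL(16°, 22%, 78%)


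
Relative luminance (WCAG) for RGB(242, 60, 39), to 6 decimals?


Linearize each channel (sRGB transfer function): c = v/255; c_lin = c/12.92 if c ≤ 0.04045, else ((c+0.055)/1.055)^2.4
  R: 242/255 ≈ 0.949020 > 0.04045 → ((0.949020+0.055)/1.055)^2.4 ≈ 0.887923
  G: 60/255 ≈ 0.235294 > 0.04045 → ((0.235294+0.055)/1.055)^2.4 ≈ 0.045186
  B: 39/255 ≈ 0.152941 > 0.04045 → ((0.152941+0.055)/1.055)^2.4 ≈ 0.020289
R_lin = 0.887923, G_lin = 0.045186, B_lin = 0.020289
L = 0.2126×R + 0.7152×G + 0.0722×B
L = 0.2126×0.887923 + 0.7152×0.045186 + 0.0722×0.020289
L ≈ 0.222554


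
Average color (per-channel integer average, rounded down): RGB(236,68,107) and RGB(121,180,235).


Midpoint: each channel = ⌊(C₁+C₂)/2⌋
R: ⌊(236+121)/2⌋ = 178
G: ⌊(68+180)/2⌋ = 124
B: ⌊(107+235)/2⌋ = 171
= RGB(178, 124, 171)


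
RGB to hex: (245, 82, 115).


R = 245 → F5 (hex)
G = 82 → 52 (hex)
B = 115 → 73 (hex)
Hex = #F55273


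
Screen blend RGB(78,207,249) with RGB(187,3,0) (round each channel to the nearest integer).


Screen: C = 255 - (255-A)×(255-B)/255, rounded to nearest integer
R: 255 - (255-78)×(255-187)/255 = 255 - 12036/255 ≈ 255 - 47.200 = 207.800 → 208
G: 255 - (255-207)×(255-3)/255 = 255 - 12096/255 ≈ 255 - 47.435 = 207.565 → 208
B: 255 - (255-249)×(255-0)/255 = 255 - 1530/255 ≈ 255 - 6.000 = 249.000 → 249
= RGB(208, 208, 249)


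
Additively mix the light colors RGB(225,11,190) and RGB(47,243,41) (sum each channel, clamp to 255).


Additive: each channel = min(255, C₁+C₂)
R: 225+47 = 272 → 255
G: 11+243 = 254 → 254
B: 190+41 = 231 → 231
= RGB(255, 254, 231)


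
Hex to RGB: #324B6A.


32 → 50 (R)
4B → 75 (G)
6A → 106 (B)
= RGB(50, 75, 106)


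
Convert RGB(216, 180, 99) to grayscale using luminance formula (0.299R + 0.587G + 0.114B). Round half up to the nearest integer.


Gray = 0.299×R + 0.587×G + 0.114×B
Gray = 0.299×216 + 0.587×180 + 0.114×99
Gray = 64.584 + 105.660 + 11.286
Gray = 181.530 → round half up → 182
Gray = 182


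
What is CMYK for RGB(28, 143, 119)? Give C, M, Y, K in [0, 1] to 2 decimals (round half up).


R'=28/255≈0.1098, G'=143/255≈0.5608, B'=119/255≈0.4667
K = 1 - max(R',G',B') = 1 - 143/255 = 112/255 = 0.43921… → 0.44
(1-R'-K)/(1-K) simplifies to (max-R)/max with max = 143:
C = (143-28)/143 = 115/143 = 0.80419… → 0.80
M = (143-143)/143 = 0/143 = 0 → 0.00
Y = (143-119)/143 = 24/143 = 0.16783… → 0.17
= CMYK(0.80, 0.00, 0.17, 0.44)


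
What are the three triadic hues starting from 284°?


Triadic: equally spaced at 120° intervals
H1 = 284°
H2 = (284 + 120) mod 360 = 44°
H3 = (284 + 240) mod 360 = 164°
Triadic = 284°, 44°, 164°


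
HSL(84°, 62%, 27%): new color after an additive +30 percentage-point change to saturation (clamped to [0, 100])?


Original S = 62%
Adjustment = +30 percentage points
New S = 62 + (30) = 92
Clamp to [0, 100] → 92
= HSL(84°, 92%, 27%)


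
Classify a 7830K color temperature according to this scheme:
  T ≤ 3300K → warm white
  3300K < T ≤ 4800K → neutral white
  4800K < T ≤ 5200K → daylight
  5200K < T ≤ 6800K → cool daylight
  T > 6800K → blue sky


Temperature: 7830K
7830K > 6800K → blue sky
Classification: blue sky


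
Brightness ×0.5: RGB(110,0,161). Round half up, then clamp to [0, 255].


Multiply each channel by 0.5, round half up, clamp to [0, 255]
R: 110×0.5 = 55
G: 0×0.5 = 0
B: 161×0.5 = 80.5 → round → 81
= RGB(55, 0, 81)


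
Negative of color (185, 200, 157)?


Invert: (255-R, 255-G, 255-B)
R: 255-185 = 70
G: 255-200 = 55
B: 255-157 = 98
= RGB(70, 55, 98)


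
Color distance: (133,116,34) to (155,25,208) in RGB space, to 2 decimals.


d = √[(R₁-R₂)² + (G₁-G₂)² + (B₁-B₂)²]
d = √[(133-155)² + (116-25)² + (34-208)²]
d = √[484 + 8281 + 30276]
d = √39041
d ≈ 197.59


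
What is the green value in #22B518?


Color: #22B518
R = 22 = 34
G = B5 = 181
B = 18 = 24
Green = 181


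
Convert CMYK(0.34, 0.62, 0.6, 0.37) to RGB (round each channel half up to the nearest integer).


R = 255 × (1-C) × (1-K) = 255 × 0.66 × 0.63 = 106.029 → 106
G = 255 × (1-M) × (1-K) = 255 × 0.38 × 0.63 = 61.047 → 61
B = 255 × (1-Y) × (1-K) = 255 × 0.40 × 0.63 = 64.26 → 64
= RGB(106, 61, 64)


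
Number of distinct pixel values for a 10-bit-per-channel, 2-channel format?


Total bits = 10 bits/channel × 2 channels = 20 bits
Distinct pixel values = 2^20
= 1,048,576 pixel values


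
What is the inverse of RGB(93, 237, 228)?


Invert: (255-R, 255-G, 255-B)
R: 255-93 = 162
G: 255-237 = 18
B: 255-228 = 27
= RGB(162, 18, 27)


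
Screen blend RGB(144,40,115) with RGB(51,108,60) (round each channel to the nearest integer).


Screen: C = 255 - (255-A)×(255-B)/255, rounded to nearest integer
R: 255 - (255-144)×(255-51)/255 = 255 - 22644/255 ≈ 255 - 88.800 = 166.200 → 166
G: 255 - (255-40)×(255-108)/255 = 255 - 31605/255 ≈ 255 - 123.941 = 131.059 → 131
B: 255 - (255-115)×(255-60)/255 = 255 - 27300/255 ≈ 255 - 107.059 = 147.941 → 148
= RGB(166, 131, 148)


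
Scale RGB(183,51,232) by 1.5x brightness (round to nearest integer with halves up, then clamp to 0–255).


Multiply each channel by 1.5, round half up, clamp to [0, 255]
R: 183×1.5 = 274.5 → round → 275 → clamp → 255
G: 51×1.5 = 76.5 → round → 77
B: 232×1.5 = 348 → clamp → 255
= RGB(255, 77, 255)


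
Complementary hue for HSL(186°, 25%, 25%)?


Complement = opposite side of color wheel = hue + 180°
H' = (186 + 180) mod 360 = 6°
S and L unchanged.
= HSL(6°, 25%, 25%)


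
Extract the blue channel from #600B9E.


Color: #600B9E
R = 60 = 96
G = 0B = 11
B = 9E = 158
Blue = 158


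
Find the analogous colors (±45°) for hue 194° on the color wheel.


Base hue: 194°
Left analog: (194 - 45) mod 360 = 149°
Right analog: (194 + 45) mod 360 = 239°
Analogous hues = 149° and 239°


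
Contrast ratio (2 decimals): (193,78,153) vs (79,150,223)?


Linearize each sRGB channel c=v/255: c/12.92 if c ≤ 0.04045 else ((c+0.055)/1.055)^2.4
L = 0.2126×R_lin + 0.7152×G_lin + 0.0722×B_lin
Color 1 (193,78,153):
  R=193: 193/255≈0.7569 > 0.04045 → ((0.7569+0.055)/1.055)^2.4 ≈ 0.53328
  G=78: 78/255≈0.3059 > 0.04045 → ((0.3059+0.055)/1.055)^2.4 ≈ 0.07619
  B=153: 153/255≈0.6000 > 0.04045 → ((0.6000+0.055)/1.055)^2.4 ≈ 0.31855
  L1 = 0.2126×0.53328 + 0.7152×0.07619 + 0.0722×0.31855 ≈ 0.19086
Color 2 (79,150,223):
  R=79: 79/255≈0.3098 > 0.04045 → ((0.3098+0.055)/1.055)^2.4 ≈ 0.07819
  G=150: 150/255≈0.5882 > 0.04045 → ((0.5882+0.055)/1.055)^2.4 ≈ 0.30499
  B=223: 223/255≈0.8745 > 0.04045 → ((0.8745+0.055)/1.055)^2.4 ≈ 0.73791
  L2 = 0.2126×0.07819 + 0.7152×0.30499 + 0.0722×0.73791 ≈ 0.28803
Lighter = 0.28803, Darker = 0.19086
Ratio = (L_lighter + 0.05) / (L_darker + 0.05)
Ratio = (0.28803 + 0.05) / (0.19086 + 0.05) = 0.33803 / 0.24086 ≈ 1.4034
Ratio ≈ 1.40:1


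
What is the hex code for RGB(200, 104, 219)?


R = 200 → C8 (hex)
G = 104 → 68 (hex)
B = 219 → DB (hex)
Hex = #C868DB


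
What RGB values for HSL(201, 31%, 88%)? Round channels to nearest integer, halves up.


H=201°, S=0.31, L=0.88
C = (1-|2L-1|)×S = (1-|0.76|)×0.31 = 0.0744
H' = H/60 = 201/60 ≈ 3.3500; X = C×(1-|H' mod 2 - 1|) = 0.04836
m = L - C/2 = 0.88 - 0.0372 = 0.8428
Sector ⌊H'⌋ = 3 → (R',G',B') = (0.0, 0.04836, 0.0744)
RGB = ((R'+m)×255, (G'+m)×255, (B'+m)×255) = (214.914, 227.2458, 233.886)
Round half up → RGB(215, 227, 234)


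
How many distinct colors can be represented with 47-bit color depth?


Colors = 2^bits = 2^47
= 140,737,488,355,328 colors


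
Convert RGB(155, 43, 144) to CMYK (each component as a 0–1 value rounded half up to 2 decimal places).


R'=155/255≈0.6078, G'=43/255≈0.1686, B'=144/255≈0.5647
K = 1 - max(R',G',B') = 1 - 155/255 = 100/255 = 0.39215… → 0.39
(1-R'-K)/(1-K) simplifies to (max-R)/max with max = 155:
C = (155-155)/155 = 0/155 = 0 → 0.00
M = (155-43)/155 = 112/155 = 0.72258… → 0.72
Y = (155-144)/155 = 11/155 = 0.07096… → 0.07
= CMYK(0.00, 0.72, 0.07, 0.39)


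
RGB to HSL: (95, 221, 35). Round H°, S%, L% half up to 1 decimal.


Normalize: R'=95/255≈0.3725, G'=221/255≈0.8667, B'=35/255≈0.1373
Max=221/255, Min=35/255, Δ=Max-Min=186/255
L = (Max+Min)/2 = (221+35)/510 = 256/510 = 0.50196… → L = 50.2%
L > 0.5 → S = Δ/(2-Max-Min) = 186/(510-221-35) = 186/254 = 0.73228… → S = 73.2%
(the 1/255 factors cancel in S and H, so raw channel differences can be used)
Max is G' → H = 60 × ((B-R)/Δ + 2) = 60 × ((35-95)/186 + 2)
  -60/186 + 2 = -0.3225… + 2 = 1.6774…
  H = 60 × 1.6774… = 100.645…° → H = 100.6°
= HSL(100.6°, 73.2%, 50.2%)


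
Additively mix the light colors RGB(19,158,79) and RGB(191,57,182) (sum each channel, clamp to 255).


Additive: each channel = min(255, C₁+C₂)
R: 19+191 = 210 → 210
G: 158+57 = 215 → 215
B: 79+182 = 261 → 255
= RGB(210, 215, 255)


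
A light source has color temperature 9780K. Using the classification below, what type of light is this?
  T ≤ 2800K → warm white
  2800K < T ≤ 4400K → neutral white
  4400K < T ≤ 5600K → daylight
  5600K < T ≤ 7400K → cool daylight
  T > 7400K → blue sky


Temperature: 9780K
9780K > 7400K → blue sky
Classification: blue sky


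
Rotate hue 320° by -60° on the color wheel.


New hue = (H + rotation) mod 360
New hue = (320 -60) mod 360
= 260 mod 360
= 260°


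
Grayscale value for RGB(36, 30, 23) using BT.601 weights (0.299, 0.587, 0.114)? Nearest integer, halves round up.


Gray = 0.299×R + 0.587×G + 0.114×B
Gray = 0.299×36 + 0.587×30 + 0.114×23
Gray = 10.764 + 17.610 + 2.622
Gray = 30.996 → round half up → 31
Gray = 31


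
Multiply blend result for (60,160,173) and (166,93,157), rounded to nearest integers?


Multiply: C = A×B/255, rounded to nearest integer
R: 60×166/255 = 9960/255 ≈ 39.059 → 39
G: 160×93/255 = 14880/255 ≈ 58.353 → 58
B: 173×157/255 = 27161/255 ≈ 106.514 → 107
= RGB(39, 58, 107)


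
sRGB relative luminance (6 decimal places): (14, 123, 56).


Linearize each channel (sRGB transfer function): c = v/255; c_lin = c/12.92 if c ≤ 0.04045, else ((c+0.055)/1.055)^2.4
  R: 14/255 ≈ 0.054902 > 0.04045 → ((0.054902+0.055)/1.055)^2.4 ≈ 0.004391
  G: 123/255 ≈ 0.482353 > 0.04045 → ((0.482353+0.055)/1.055)^2.4 ≈ 0.198069
  B: 56/255 ≈ 0.219608 > 0.04045 → ((0.219608+0.055)/1.055)^2.4 ≈ 0.039546
R_lin = 0.004391, G_lin = 0.198069, B_lin = 0.039546
L = 0.2126×R + 0.7152×G + 0.0722×B
L = 0.2126×0.004391 + 0.7152×0.198069 + 0.0722×0.039546
L ≈ 0.145448


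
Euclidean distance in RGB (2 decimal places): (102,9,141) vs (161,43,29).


d = √[(R₁-R₂)² + (G₁-G₂)² + (B₁-B₂)²]
d = √[(102-161)² + (9-43)² + (141-29)²]
d = √[3481 + 1156 + 12544]
d = √17181
d ≈ 131.08


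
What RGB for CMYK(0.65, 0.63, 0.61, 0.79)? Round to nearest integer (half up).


R = 255 × (1-C) × (1-K) = 255 × 0.35 × 0.21 = 18.7425 → 19
G = 255 × (1-M) × (1-K) = 255 × 0.37 × 0.21 = 19.8135 → 20
B = 255 × (1-Y) × (1-K) = 255 × 0.39 × 0.21 = 20.8845 → 21
= RGB(19, 20, 21)


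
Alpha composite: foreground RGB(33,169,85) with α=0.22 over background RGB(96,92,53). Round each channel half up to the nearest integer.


C = α×F + (1-α)×B, with 1-α = 0.78
R: 0.22×33 + 0.78×96 = 7.26 + 74.88 = 82.14 → 82
G: 0.22×169 + 0.78×92 = 37.18 + 71.76 = 108.94 → 109
B: 0.22×85 + 0.78×53 = 18.70 + 41.34 = 60.04 → 60
= RGB(82, 109, 60)


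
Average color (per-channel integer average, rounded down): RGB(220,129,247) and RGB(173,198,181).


Midpoint: each channel = ⌊(C₁+C₂)/2⌋
R: ⌊(220+173)/2⌋ = 196
G: ⌊(129+198)/2⌋ = 163
B: ⌊(247+181)/2⌋ = 214
= RGB(196, 163, 214)


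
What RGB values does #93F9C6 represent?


93 → 147 (R)
F9 → 249 (G)
C6 → 198 (B)
= RGB(147, 249, 198)


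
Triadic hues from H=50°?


Triadic: equally spaced at 120° intervals
H1 = 50°
H2 = (50 + 120) mod 360 = 170°
H3 = (50 + 240) mod 360 = 290°
Triadic = 50°, 170°, 290°


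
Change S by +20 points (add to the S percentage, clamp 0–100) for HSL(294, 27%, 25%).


Original S = 27%
Adjustment = +20 percentage points
New S = 27 + (20) = 47
Clamp to [0, 100] → 47
= HSL(294°, 47%, 25%)


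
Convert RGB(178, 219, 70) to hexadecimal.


R = 178 → B2 (hex)
G = 219 → DB (hex)
B = 70 → 46 (hex)
Hex = #B2DB46


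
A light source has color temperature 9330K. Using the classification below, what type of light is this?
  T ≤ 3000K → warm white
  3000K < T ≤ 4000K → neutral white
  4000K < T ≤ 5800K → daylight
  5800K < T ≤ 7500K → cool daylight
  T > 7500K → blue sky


Temperature: 9330K
9330K > 7500K → blue sky
Classification: blue sky


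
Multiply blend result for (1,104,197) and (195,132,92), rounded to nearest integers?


Multiply: C = A×B/255, rounded to nearest integer
R: 1×195/255 = 195/255 ≈ 0.765 → 1
G: 104×132/255 = 13728/255 ≈ 53.835 → 54
B: 197×92/255 = 18124/255 ≈ 71.075 → 71
= RGB(1, 54, 71)


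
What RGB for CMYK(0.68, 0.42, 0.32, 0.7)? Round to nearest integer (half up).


R = 255 × (1-C) × (1-K) = 255 × 0.32 × 0.30 = 24.48 → 24
G = 255 × (1-M) × (1-K) = 255 × 0.58 × 0.30 = 44.37 → 44
B = 255 × (1-Y) × (1-K) = 255 × 0.68 × 0.30 = 52.02 → 52
= RGB(24, 44, 52)


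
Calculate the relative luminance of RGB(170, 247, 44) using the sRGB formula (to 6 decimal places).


Linearize each channel (sRGB transfer function): c = v/255; c_lin = c/12.92 if c ≤ 0.04045, else ((c+0.055)/1.055)^2.4
  R: 170/255 ≈ 0.666667 > 0.04045 → ((0.666667+0.055)/1.055)^2.4 ≈ 0.401978
  G: 247/255 ≈ 0.968627 > 0.04045 → ((0.968627+0.055)/1.055)^2.4 ≈ 0.930111
  B: 44/255 ≈ 0.172549 > 0.04045 → ((0.172549+0.055)/1.055)^2.4 ≈ 0.025187
R_lin = 0.401978, G_lin = 0.930111, B_lin = 0.025187
L = 0.2126×R + 0.7152×G + 0.0722×B
L = 0.2126×0.401978 + 0.7152×0.930111 + 0.0722×0.025187
L ≈ 0.752494


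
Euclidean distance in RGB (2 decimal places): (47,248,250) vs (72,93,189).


d = √[(R₁-R₂)² + (G₁-G₂)² + (B₁-B₂)²]
d = √[(47-72)² + (248-93)² + (250-189)²]
d = √[625 + 24025 + 3721]
d = √28371
d ≈ 168.44


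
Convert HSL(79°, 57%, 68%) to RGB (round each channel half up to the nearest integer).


H=79°, S=0.57, L=0.68
C = (1-|2L-1|)×S = (1-|0.36|)×0.57 = 0.3648
H' = H/60 = 79/60 ≈ 1.3167; X = C×(1-|H' mod 2 - 1|) = 0.24928
m = L - C/2 = 0.68 - 0.1824 = 0.4976
Sector ⌊H'⌋ = 1 → (R',G',B') = (0.24928, 0.3648, 0.0)
RGB = ((R'+m)×255, (G'+m)×255, (B'+m)×255) = (190.4544, 219.912, 126.888)
Round half up → RGB(190, 220, 127)


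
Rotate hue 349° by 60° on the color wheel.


New hue = (H + rotation) mod 360
New hue = (349 + 60) mod 360
= 409 mod 360
= 49°


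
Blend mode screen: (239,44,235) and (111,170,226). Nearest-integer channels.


Screen: C = 255 - (255-A)×(255-B)/255, rounded to nearest integer
R: 255 - (255-239)×(255-111)/255 = 255 - 2304/255 ≈ 255 - 9.035 = 245.965 → 246
G: 255 - (255-44)×(255-170)/255 = 255 - 17935/255 ≈ 255 - 70.333 = 184.667 → 185
B: 255 - (255-235)×(255-226)/255 = 255 - 580/255 ≈ 255 - 2.275 = 252.725 → 253
= RGB(246, 185, 253)


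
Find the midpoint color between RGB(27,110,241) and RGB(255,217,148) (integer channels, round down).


Midpoint: each channel = ⌊(C₁+C₂)/2⌋
R: ⌊(27+255)/2⌋ = 141
G: ⌊(110+217)/2⌋ = 163
B: ⌊(241+148)/2⌋ = 194
= RGB(141, 163, 194)


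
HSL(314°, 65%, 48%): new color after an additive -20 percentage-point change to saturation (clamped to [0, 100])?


Original S = 65%
Adjustment = -20 percentage points
New S = 65 + (-20) = 45
Clamp to [0, 100] → 45
= HSL(314°, 45%, 48%)


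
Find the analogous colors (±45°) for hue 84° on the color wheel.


Base hue: 84°
Left analog: (84 - 45) mod 360 = 39°
Right analog: (84 + 45) mod 360 = 129°
Analogous hues = 39° and 129°


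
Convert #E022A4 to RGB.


E0 → 224 (R)
22 → 34 (G)
A4 → 164 (B)
= RGB(224, 34, 164)


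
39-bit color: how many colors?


Colors = 2^bits = 2^39
= 549,755,813,888 colors


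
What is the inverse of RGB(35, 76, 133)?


Invert: (255-R, 255-G, 255-B)
R: 255-35 = 220
G: 255-76 = 179
B: 255-133 = 122
= RGB(220, 179, 122)


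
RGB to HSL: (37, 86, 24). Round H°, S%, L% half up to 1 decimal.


Normalize: R'=37/255≈0.1451, G'=86/255≈0.3373, B'=24/255≈0.0941
Max=86/255, Min=24/255, Δ=Max-Min=62/255
L = (Max+Min)/2 = (86+24)/510 = 110/510 = 0.21568… → L = 21.6%
L ≤ 0.5 → S = Δ/(Max+Min) = 62/(86+24) = 62/110 = 0.56363… → S = 56.4%
(the 1/255 factors cancel in S and H, so raw channel differences can be used)
Max is G' → H = 60 × ((B-R)/Δ + 2) = 60 × ((24-37)/62 + 2)
  -13/62 + 2 = -0.2096… + 2 = 1.7903…
  H = 60 × 1.7903… = 107.419…° → H = 107.4°
= HSL(107.4°, 56.4%, 21.6%)


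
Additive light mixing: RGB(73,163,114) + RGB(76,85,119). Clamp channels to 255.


Additive: each channel = min(255, C₁+C₂)
R: 73+76 = 149 → 149
G: 163+85 = 248 → 248
B: 114+119 = 233 → 233
= RGB(149, 248, 233)


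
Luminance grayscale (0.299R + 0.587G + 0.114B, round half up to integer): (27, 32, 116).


Gray = 0.299×R + 0.587×G + 0.114×B
Gray = 0.299×27 + 0.587×32 + 0.114×116
Gray = 8.073 + 18.784 + 13.224
Gray = 40.081 → round half up → 40
Gray = 40


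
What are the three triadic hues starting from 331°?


Triadic: equally spaced at 120° intervals
H1 = 331°
H2 = (331 + 120) mod 360 = 91°
H3 = (331 + 240) mod 360 = 211°
Triadic = 331°, 91°, 211°


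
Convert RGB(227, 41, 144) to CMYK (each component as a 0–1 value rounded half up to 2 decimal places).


R'=227/255≈0.8902, G'=41/255≈0.1608, B'=144/255≈0.5647
K = 1 - max(R',G',B') = 1 - 227/255 = 28/255 = 0.10980… → 0.11
(1-R'-K)/(1-K) simplifies to (max-R)/max with max = 227:
C = (227-227)/227 = 0/227 = 0 → 0.00
M = (227-41)/227 = 186/227 = 0.81938… → 0.82
Y = (227-144)/227 = 83/227 = 0.36563… → 0.37
= CMYK(0.00, 0.82, 0.37, 0.11)


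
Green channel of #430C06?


Color: #430C06
R = 43 = 67
G = 0C = 12
B = 06 = 6
Green = 12


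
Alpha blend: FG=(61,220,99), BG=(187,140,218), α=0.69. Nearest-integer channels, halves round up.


C = α×F + (1-α)×B, with 1-α = 0.31
R: 0.69×61 + 0.31×187 = 42.09 + 57.97 = 100.06 → 100
G: 0.69×220 + 0.31×140 = 151.80 + 43.40 = 195.20 → 195
B: 0.69×99 + 0.31×218 = 68.31 + 67.58 = 135.89 → 136
= RGB(100, 195, 136)


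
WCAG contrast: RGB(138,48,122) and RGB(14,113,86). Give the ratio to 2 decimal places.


Linearize each sRGB channel c=v/255: c/12.92 if c ≤ 0.04045 else ((c+0.055)/1.055)^2.4
L = 0.2126×R_lin + 0.7152×G_lin + 0.0722×B_lin
Color 1 (138,48,122):
  R=138: 138/255≈0.5412 > 0.04045 → ((0.5412+0.055)/1.055)^2.4 ≈ 0.25415
  G=48: 48/255≈0.1882 > 0.04045 → ((0.1882+0.055)/1.055)^2.4 ≈ 0.02956
  B=122: 122/255≈0.4784 > 0.04045 → ((0.4784+0.055)/1.055)^2.4 ≈ 0.19462
  L1 = 0.2126×0.25415 + 0.7152×0.02956 + 0.0722×0.19462 ≈ 0.08922
Color 2 (14,113,86):
  R=14: 14/255≈0.0549 > 0.04045 → ((0.0549+0.055)/1.055)^2.4 ≈ 0.00439
  G=113: 113/255≈0.4431 > 0.04045 → ((0.4431+0.055)/1.055)^2.4 ≈ 0.16513
  B=86: 86/255≈0.3373 > 0.04045 → ((0.3373+0.055)/1.055)^2.4 ≈ 0.09306
  L2 = 0.2126×0.00439 + 0.7152×0.16513 + 0.0722×0.09306 ≈ 0.12576
Lighter = 0.12576, Darker = 0.08922
Ratio = (L_lighter + 0.05) / (L_darker + 0.05)
Ratio = (0.12576 + 0.05) / (0.08922 + 0.05) = 0.17576 / 0.13922 ≈ 1.2624
Ratio ≈ 1.26:1


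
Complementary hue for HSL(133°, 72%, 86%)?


Complement = opposite side of color wheel = hue + 180°
H' = (133 + 180) mod 360 = 313°
S and L unchanged.
= HSL(313°, 72%, 86%)


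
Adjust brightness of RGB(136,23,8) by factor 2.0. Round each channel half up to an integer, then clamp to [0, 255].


Multiply each channel by 2.0, round half up, clamp to [0, 255]
R: 136×2.0 = 272 → clamp → 255
G: 23×2.0 = 46
B: 8×2.0 = 16
= RGB(255, 46, 16)


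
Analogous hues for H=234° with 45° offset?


Base hue: 234°
Left analog: (234 - 45) mod 360 = 189°
Right analog: (234 + 45) mod 360 = 279°
Analogous hues = 189° and 279°


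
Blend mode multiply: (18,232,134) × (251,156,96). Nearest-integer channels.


Multiply: C = A×B/255, rounded to nearest integer
R: 18×251/255 = 4518/255 ≈ 17.718 → 18
G: 232×156/255 = 36192/255 ≈ 141.929 → 142
B: 134×96/255 = 12864/255 ≈ 50.447 → 50
= RGB(18, 142, 50)


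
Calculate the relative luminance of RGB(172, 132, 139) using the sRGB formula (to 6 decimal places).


Linearize each channel (sRGB transfer function): c = v/255; c_lin = c/12.92 if c ≤ 0.04045, else ((c+0.055)/1.055)^2.4
  R: 172/255 ≈ 0.674510 > 0.04045 → ((0.674510+0.055)/1.055)^2.4 ≈ 0.412543
  G: 132/255 ≈ 0.517647 > 0.04045 → ((0.517647+0.055)/1.055)^2.4 ≈ 0.230740
  B: 139/255 ≈ 0.545098 > 0.04045 → ((0.545098+0.055)/1.055)^2.4 ≈ 0.258183
R_lin = 0.412543, G_lin = 0.230740, B_lin = 0.258183
L = 0.2126×R + 0.7152×G + 0.0722×B
L = 0.2126×0.412543 + 0.7152×0.230740 + 0.0722×0.258183
L ≈ 0.271373


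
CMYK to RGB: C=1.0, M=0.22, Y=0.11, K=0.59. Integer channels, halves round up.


R = 255 × (1-C) × (1-K) = 255 × 0.00 × 0.41 = 0
G = 255 × (1-M) × (1-K) = 255 × 0.78 × 0.41 = 81.549 → 82
B = 255 × (1-Y) × (1-K) = 255 × 0.89 × 0.41 = 93.0495 → 93
= RGB(0, 82, 93)


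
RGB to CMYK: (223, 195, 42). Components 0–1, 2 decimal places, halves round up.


R'=223/255≈0.8745, G'=195/255≈0.7647, B'=42/255≈0.1647
K = 1 - max(R',G',B') = 1 - 223/255 = 32/255 = 0.12549… → 0.13
(1-R'-K)/(1-K) simplifies to (max-R)/max with max = 223:
C = (223-223)/223 = 0/223 = 0 → 0.00
M = (223-195)/223 = 28/223 = 0.12556… → 0.13
Y = (223-42)/223 = 181/223 = 0.81165… → 0.81
= CMYK(0.00, 0.13, 0.81, 0.13)


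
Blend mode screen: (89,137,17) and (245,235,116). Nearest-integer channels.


Screen: C = 255 - (255-A)×(255-B)/255, rounded to nearest integer
R: 255 - (255-89)×(255-245)/255 = 255 - 1660/255 ≈ 255 - 6.510 = 248.490 → 248
G: 255 - (255-137)×(255-235)/255 = 255 - 2360/255 ≈ 255 - 9.255 = 245.745 → 246
B: 255 - (255-17)×(255-116)/255 = 255 - 33082/255 ≈ 255 - 129.733 = 125.267 → 125
= RGB(248, 246, 125)


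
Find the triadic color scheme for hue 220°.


Triadic: equally spaced at 120° intervals
H1 = 220°
H2 = (220 + 120) mod 360 = 340°
H3 = (220 + 240) mod 360 = 100°
Triadic = 220°, 340°, 100°


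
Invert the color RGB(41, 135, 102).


Invert: (255-R, 255-G, 255-B)
R: 255-41 = 214
G: 255-135 = 120
B: 255-102 = 153
= RGB(214, 120, 153)


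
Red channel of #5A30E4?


Color: #5A30E4
R = 5A = 90
G = 30 = 48
B = E4 = 228
Red = 90


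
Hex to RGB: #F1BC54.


F1 → 241 (R)
BC → 188 (G)
54 → 84 (B)
= RGB(241, 188, 84)


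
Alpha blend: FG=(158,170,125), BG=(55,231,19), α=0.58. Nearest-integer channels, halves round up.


C = α×F + (1-α)×B, with 1-α = 0.42
R: 0.58×158 + 0.42×55 = 91.64 + 23.10 = 114.74 → 115
G: 0.58×170 + 0.42×231 = 98.60 + 97.02 = 195.62 → 196
B: 0.58×125 + 0.42×19 = 72.50 + 7.98 = 80.48 → 80
= RGB(115, 196, 80)


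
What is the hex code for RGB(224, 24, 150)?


R = 224 → E0 (hex)
G = 24 → 18 (hex)
B = 150 → 96 (hex)
Hex = #E01896


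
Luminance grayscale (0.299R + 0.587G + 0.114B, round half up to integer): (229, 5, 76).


Gray = 0.299×R + 0.587×G + 0.114×B
Gray = 0.299×229 + 0.587×5 + 0.114×76
Gray = 68.471 + 2.935 + 8.664
Gray = 80.070 → round half up → 80
Gray = 80


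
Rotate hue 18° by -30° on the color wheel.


New hue = (H + rotation) mod 360
New hue = (18 -30) mod 360
= -12 mod 360
= 348°


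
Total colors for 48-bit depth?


Colors = 2^bits = 2^48
= 281,474,976,710,656 colors


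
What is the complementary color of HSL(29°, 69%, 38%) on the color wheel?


Complement = opposite side of color wheel = hue + 180°
H' = (29 + 180) mod 360 = 209°
S and L unchanged.
= HSL(209°, 69%, 38%)


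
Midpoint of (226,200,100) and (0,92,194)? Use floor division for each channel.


Midpoint: each channel = ⌊(C₁+C₂)/2⌋
R: ⌊(226+0)/2⌋ = 113
G: ⌊(200+92)/2⌋ = 146
B: ⌊(100+194)/2⌋ = 147
= RGB(113, 146, 147)


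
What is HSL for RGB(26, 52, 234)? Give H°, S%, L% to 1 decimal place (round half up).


Normalize: R'=26/255≈0.1020, G'=52/255≈0.2039, B'=234/255≈0.9176
Max=234/255, Min=26/255, Δ=Max-Min=208/255
L = (Max+Min)/2 = (234+26)/510 = 260/510 = 0.50980… → L = 51.0%
L > 0.5 → S = Δ/(2-Max-Min) = 208/(510-234-26) = 208/250 = 0.832 → S = 83.2%
(the 1/255 factors cancel in S and H, so raw channel differences can be used)
Max is B' → H = 60 × ((R-G)/Δ + 4) = 60 × ((26-52)/208 + 4)
  -26/208 + 4 = -0.125 + 4 = 3.875
  H = 60 × 3.875 = 232.5° → H = 232.5°
= HSL(232.5°, 83.2%, 51.0%)


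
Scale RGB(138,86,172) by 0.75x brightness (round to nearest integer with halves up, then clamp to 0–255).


Multiply each channel by 0.75, round half up, clamp to [0, 255]
R: 138×0.75 = 103.5 → round → 104
G: 86×0.75 = 64.5 → round → 65
B: 172×0.75 = 129
= RGB(104, 65, 129)


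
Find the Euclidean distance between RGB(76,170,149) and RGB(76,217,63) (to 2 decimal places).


d = √[(R₁-R₂)² + (G₁-G₂)² + (B₁-B₂)²]
d = √[(76-76)² + (170-217)² + (149-63)²]
d = √[0 + 2209 + 7396]
d = √9605
d ≈ 98.01


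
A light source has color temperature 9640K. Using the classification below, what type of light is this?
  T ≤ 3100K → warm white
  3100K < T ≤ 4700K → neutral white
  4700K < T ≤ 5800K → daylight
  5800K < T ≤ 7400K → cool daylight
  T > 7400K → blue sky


Temperature: 9640K
9640K > 7400K → blue sky
Classification: blue sky


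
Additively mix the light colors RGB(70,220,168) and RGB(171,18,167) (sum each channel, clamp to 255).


Additive: each channel = min(255, C₁+C₂)
R: 70+171 = 241 → 241
G: 220+18 = 238 → 238
B: 168+167 = 335 → 255
= RGB(241, 238, 255)


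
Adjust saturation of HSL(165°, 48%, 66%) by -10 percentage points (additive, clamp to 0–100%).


Original S = 48%
Adjustment = -10 percentage points
New S = 48 + (-10) = 38
Clamp to [0, 100] → 38
= HSL(165°, 38%, 66%)


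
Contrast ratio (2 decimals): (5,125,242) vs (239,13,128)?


Linearize each sRGB channel c=v/255: c/12.92 if c ≤ 0.04045 else ((c+0.055)/1.055)^2.4
L = 0.2126×R_lin + 0.7152×G_lin + 0.0722×B_lin
Color 1 (5,125,242):
  R=5: 5/255≈0.0196 ≤ 0.04045 → 0.0196/12.92 ≈ 0.00152
  G=125: 125/255≈0.4902 > 0.04045 → ((0.4902+0.055)/1.055)^2.4 ≈ 0.20508
  B=242: 242/255≈0.9490 > 0.04045 → ((0.9490+0.055)/1.055)^2.4 ≈ 0.88792
  L1 = 0.2126×0.00152 + 0.7152×0.20508 + 0.0722×0.88792 ≈ 0.21110
Color 2 (239,13,128):
  R=239: 239/255≈0.9373 > 0.04045 → ((0.9373+0.055)/1.055)^2.4 ≈ 0.86316
  G=13: 13/255≈0.0510 > 0.04045 → ((0.0510+0.055)/1.055)^2.4 ≈ 0.00402
  B=128: 128/255≈0.5020 > 0.04045 → ((0.5020+0.055)/1.055)^2.4 ≈ 0.21586
  L2 = 0.2126×0.86316 + 0.7152×0.00402 + 0.0722×0.21586 ≈ 0.20197
Lighter = 0.21110, Darker = 0.20197
Ratio = (L_lighter + 0.05) / (L_darker + 0.05)
Ratio = (0.21110 + 0.05) / (0.20197 + 0.05) = 0.26110 / 0.25197 ≈ 1.0362
Ratio ≈ 1.04:1


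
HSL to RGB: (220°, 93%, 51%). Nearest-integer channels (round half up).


H=220°, S=0.93, L=0.51
C = (1-|2L-1|)×S = (1-|0.02|)×0.93 = 0.9114
H' = H/60 = 220/60 ≈ 3.6667; X = C×(1-|H' mod 2 - 1|) = 0.3038
m = L - C/2 = 0.51 - 0.4557 = 0.0543
Sector ⌊H'⌋ = 3 → (R',G',B') = (0.0, 0.3038, 0.9114)
RGB = ((R'+m)×255, (G'+m)×255, (B'+m)×255) = (13.8465, 91.3155, 246.2535)
Round half up → RGB(14, 91, 246)


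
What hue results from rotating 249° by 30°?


New hue = (H + rotation) mod 360
New hue = (249 + 30) mod 360
= 279 mod 360
= 279°


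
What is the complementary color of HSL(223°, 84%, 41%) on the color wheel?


Complement = opposite side of color wheel = hue + 180°
H' = (223 + 180) mod 360 = 43°
S and L unchanged.
= HSL(43°, 84%, 41%)


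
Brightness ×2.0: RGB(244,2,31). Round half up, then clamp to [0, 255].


Multiply each channel by 2.0, round half up, clamp to [0, 255]
R: 244×2.0 = 488 → clamp → 255
G: 2×2.0 = 4
B: 31×2.0 = 62
= RGB(255, 4, 62)


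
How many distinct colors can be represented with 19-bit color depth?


Colors = 2^bits = 2^19
= 524,288 colors


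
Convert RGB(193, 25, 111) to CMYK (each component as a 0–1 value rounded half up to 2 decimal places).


R'=193/255≈0.7569, G'=25/255≈0.0980, B'=111/255≈0.4353
K = 1 - max(R',G',B') = 1 - 193/255 = 62/255 = 0.24313… → 0.24
(1-R'-K)/(1-K) simplifies to (max-R)/max with max = 193:
C = (193-193)/193 = 0/193 = 0 → 0.00
M = (193-25)/193 = 168/193 = 0.87046… → 0.87
Y = (193-111)/193 = 82/193 = 0.42487… → 0.42
= CMYK(0.00, 0.87, 0.42, 0.24)


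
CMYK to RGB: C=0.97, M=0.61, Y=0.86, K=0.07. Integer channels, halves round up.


R = 255 × (1-C) × (1-K) = 255 × 0.03 × 0.93 = 7.1145 → 7
G = 255 × (1-M) × (1-K) = 255 × 0.39 × 0.93 = 92.4885 → 92
B = 255 × (1-Y) × (1-K) = 255 × 0.14 × 0.93 = 33.201 → 33
= RGB(7, 92, 33)


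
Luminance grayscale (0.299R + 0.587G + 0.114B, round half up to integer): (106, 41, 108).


Gray = 0.299×R + 0.587×G + 0.114×B
Gray = 0.299×106 + 0.587×41 + 0.114×108
Gray = 31.694 + 24.067 + 12.312
Gray = 68.073 → round half up → 68
Gray = 68


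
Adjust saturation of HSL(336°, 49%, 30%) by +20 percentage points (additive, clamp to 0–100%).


Original S = 49%
Adjustment = +20 percentage points
New S = 49 + (20) = 69
Clamp to [0, 100] → 69
= HSL(336°, 69%, 30%)


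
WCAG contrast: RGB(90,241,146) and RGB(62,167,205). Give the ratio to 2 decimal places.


Linearize each sRGB channel c=v/255: c/12.92 if c ≤ 0.04045 else ((c+0.055)/1.055)^2.4
L = 0.2126×R_lin + 0.7152×G_lin + 0.0722×B_lin
Color 1 (90,241,146):
  R=90: 90/255≈0.3529 > 0.04045 → ((0.3529+0.055)/1.055)^2.4 ≈ 0.10224
  G=241: 241/255≈0.9451 > 0.04045 → ((0.9451+0.055)/1.055)^2.4 ≈ 0.87962
  B=146: 146/255≈0.5725 > 0.04045 → ((0.5725+0.055)/1.055)^2.4 ≈ 0.28744
  L1 = 0.2126×0.10224 + 0.7152×0.87962 + 0.0722×0.28744 ≈ 0.67160
Color 2 (62,167,205):
  R=62: 62/255≈0.2431 > 0.04045 → ((0.2431+0.055)/1.055)^2.4 ≈ 0.04817
  G=167: 167/255≈0.6549 > 0.04045 → ((0.6549+0.055)/1.055)^2.4 ≈ 0.38643
  B=205: 205/255≈0.8039 > 0.04045 → ((0.8039+0.055)/1.055)^2.4 ≈ 0.61050
  L2 = 0.2126×0.04817 + 0.7152×0.38643 + 0.0722×0.61050 ≈ 0.33069
Lighter = 0.67160, Darker = 0.33069
Ratio = (L_lighter + 0.05) / (L_darker + 0.05)
Ratio = (0.67160 + 0.05) / (0.33069 + 0.05) = 0.72160 / 0.38069 ≈ 1.8955
Ratio ≈ 1.90:1
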